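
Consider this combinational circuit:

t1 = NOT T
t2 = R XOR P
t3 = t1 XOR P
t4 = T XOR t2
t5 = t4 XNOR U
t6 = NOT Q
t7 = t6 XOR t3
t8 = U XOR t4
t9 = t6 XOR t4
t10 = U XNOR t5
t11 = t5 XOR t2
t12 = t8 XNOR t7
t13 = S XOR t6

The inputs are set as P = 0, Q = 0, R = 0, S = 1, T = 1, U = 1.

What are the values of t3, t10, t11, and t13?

t3 = 0  t10 = 1  t11 = 1  t13 = 0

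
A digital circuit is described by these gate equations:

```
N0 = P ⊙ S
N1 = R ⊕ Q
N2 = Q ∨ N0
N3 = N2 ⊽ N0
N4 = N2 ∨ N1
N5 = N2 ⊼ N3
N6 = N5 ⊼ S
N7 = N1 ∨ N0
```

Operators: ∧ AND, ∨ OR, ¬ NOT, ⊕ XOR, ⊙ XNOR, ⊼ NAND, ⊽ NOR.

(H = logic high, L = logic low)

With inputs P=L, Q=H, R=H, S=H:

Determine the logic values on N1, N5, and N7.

N0 = P XNOR S = L XNOR H = L
N1 = R XOR Q = H XOR H = L
N2 = Q OR N0 = H OR L = H
N3 = N2 NOR N0 = H NOR L = L
N5 = N2 NAND N3 = H NAND L = H
N7 = N1 OR N0 = L OR L = L

N1 = L; N5 = H; N7 = L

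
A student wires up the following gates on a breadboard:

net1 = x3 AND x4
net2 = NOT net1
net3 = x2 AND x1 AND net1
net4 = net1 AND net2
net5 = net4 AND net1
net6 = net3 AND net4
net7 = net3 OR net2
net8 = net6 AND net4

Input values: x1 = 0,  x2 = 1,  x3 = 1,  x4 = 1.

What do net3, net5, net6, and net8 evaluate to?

net3 = 0  net5 = 0  net6 = 0  net8 = 0

net1 = x3 AND x4 = 1 AND 1 = 1
net2 = NOT net1 = NOT 1 = 0
net3 = x2 AND x1 AND net1 = 1 AND 0 AND 1 = 0
net4 = net1 AND net2 = 1 AND 0 = 0
net5 = net4 AND net1 = 0 AND 1 = 0
net6 = net3 AND net4 = 0 AND 0 = 0
net8 = net6 AND net4 = 0 AND 0 = 0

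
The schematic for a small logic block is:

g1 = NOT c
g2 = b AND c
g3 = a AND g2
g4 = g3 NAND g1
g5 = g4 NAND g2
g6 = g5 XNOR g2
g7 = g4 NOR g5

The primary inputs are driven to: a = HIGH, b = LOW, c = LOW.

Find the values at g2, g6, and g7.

g2 = LOW, g6 = LOW, g7 = LOW

g1 = NOT c = NOT LOW = HIGH
g2 = b AND c = LOW AND LOW = LOW
g3 = a AND g2 = HIGH AND LOW = LOW
g4 = g3 NAND g1 = LOW NAND HIGH = HIGH
g5 = g4 NAND g2 = HIGH NAND LOW = HIGH
g6 = g5 XNOR g2 = HIGH XNOR LOW = LOW
g7 = g4 NOR g5 = HIGH NOR HIGH = LOW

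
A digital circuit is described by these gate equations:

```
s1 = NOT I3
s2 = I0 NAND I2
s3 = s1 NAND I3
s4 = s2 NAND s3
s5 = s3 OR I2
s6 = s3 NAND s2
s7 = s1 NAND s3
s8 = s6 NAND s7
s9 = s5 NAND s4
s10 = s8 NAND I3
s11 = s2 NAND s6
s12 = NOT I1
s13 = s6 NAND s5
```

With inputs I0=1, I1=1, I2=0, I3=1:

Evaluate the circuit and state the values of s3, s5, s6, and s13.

s3 = 1, s5 = 1, s6 = 0, s13 = 1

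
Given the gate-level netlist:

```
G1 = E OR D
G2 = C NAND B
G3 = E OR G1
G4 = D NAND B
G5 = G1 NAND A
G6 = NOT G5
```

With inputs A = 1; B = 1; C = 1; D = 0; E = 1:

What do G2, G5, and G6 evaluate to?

G2 = 0; G5 = 0; G6 = 1

G1 = E OR D = 1 OR 0 = 1
G2 = C NAND B = 1 NAND 1 = 0
G5 = G1 NAND A = 1 NAND 1 = 0
G6 = NOT G5 = NOT 0 = 1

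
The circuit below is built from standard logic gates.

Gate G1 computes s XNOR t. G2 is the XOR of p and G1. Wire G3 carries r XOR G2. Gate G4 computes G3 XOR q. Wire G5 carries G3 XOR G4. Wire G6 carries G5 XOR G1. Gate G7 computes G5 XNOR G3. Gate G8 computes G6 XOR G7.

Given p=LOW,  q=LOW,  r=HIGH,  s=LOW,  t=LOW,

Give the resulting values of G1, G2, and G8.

G1 = s XNOR t = LOW XNOR LOW = HIGH
G2 = p XOR G1 = LOW XOR HIGH = HIGH
G3 = r XOR G2 = HIGH XOR HIGH = LOW
G4 = G3 XOR q = LOW XOR LOW = LOW
G5 = G3 XOR G4 = LOW XOR LOW = LOW
G6 = G5 XOR G1 = LOW XOR HIGH = HIGH
G7 = G5 XNOR G3 = LOW XNOR LOW = HIGH
G8 = G6 XOR G7 = HIGH XOR HIGH = LOW

G1 = HIGH  G2 = HIGH  G8 = LOW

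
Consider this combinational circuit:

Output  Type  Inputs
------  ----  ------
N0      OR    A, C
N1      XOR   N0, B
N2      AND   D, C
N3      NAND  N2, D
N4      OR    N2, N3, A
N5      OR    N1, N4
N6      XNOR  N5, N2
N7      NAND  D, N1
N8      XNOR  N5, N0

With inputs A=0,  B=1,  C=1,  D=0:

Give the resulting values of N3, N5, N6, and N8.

N3 = 1, N5 = 1, N6 = 0, N8 = 1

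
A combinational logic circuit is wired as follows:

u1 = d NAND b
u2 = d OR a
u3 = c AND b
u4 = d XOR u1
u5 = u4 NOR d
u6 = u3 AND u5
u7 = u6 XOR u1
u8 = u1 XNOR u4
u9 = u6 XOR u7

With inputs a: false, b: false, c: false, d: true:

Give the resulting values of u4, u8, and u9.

u4 = false, u8 = false, u9 = true

u1 = d NAND b = true NAND false = true
u3 = c AND b = false AND false = false
u4 = d XOR u1 = true XOR true = false
u5 = u4 NOR d = false NOR true = false
u6 = u3 AND u5 = false AND false = false
u7 = u6 XOR u1 = false XOR true = true
u8 = u1 XNOR u4 = true XNOR false = false
u9 = u6 XOR u7 = false XOR true = true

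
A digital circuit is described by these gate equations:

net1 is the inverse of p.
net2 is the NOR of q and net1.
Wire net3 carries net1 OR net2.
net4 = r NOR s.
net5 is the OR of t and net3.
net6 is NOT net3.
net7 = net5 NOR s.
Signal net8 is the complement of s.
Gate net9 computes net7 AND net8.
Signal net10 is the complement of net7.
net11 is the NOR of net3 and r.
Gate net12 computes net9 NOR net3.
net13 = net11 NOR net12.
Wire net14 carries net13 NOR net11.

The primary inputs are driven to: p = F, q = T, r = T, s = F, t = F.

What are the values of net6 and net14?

net6 = F, net14 = F

net1 = NOT p = NOT F = T
net2 = q NOR net1 = T NOR T = F
net3 = net1 OR net2 = T OR F = T
net5 = t OR net3 = F OR T = T
net6 = NOT net3 = NOT T = F
net7 = net5 NOR s = T NOR F = F
net8 = NOT s = NOT F = T
net9 = net7 AND net8 = F AND T = F
net11 = net3 NOR r = T NOR T = F
net12 = net9 NOR net3 = F NOR T = F
net13 = net11 NOR net12 = F NOR F = T
net14 = net13 NOR net11 = T NOR F = F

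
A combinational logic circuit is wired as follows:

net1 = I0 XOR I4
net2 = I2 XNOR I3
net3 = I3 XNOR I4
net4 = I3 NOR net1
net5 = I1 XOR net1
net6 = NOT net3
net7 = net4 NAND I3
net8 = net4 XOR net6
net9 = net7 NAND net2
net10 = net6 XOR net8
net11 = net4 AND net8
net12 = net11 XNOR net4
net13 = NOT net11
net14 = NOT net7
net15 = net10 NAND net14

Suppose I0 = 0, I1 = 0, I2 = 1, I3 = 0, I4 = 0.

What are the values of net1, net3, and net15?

net1 = 0; net3 = 1; net15 = 1

net1 = I0 XOR I4 = 0 XOR 0 = 0
net3 = I3 XNOR I4 = 0 XNOR 0 = 1
net4 = I3 NOR net1 = 0 NOR 0 = 1
net6 = NOT net3 = NOT 1 = 0
net7 = net4 NAND I3 = 1 NAND 0 = 1
net8 = net4 XOR net6 = 1 XOR 0 = 1
net10 = net6 XOR net8 = 0 XOR 1 = 1
net14 = NOT net7 = NOT 1 = 0
net15 = net10 NAND net14 = 1 NAND 0 = 1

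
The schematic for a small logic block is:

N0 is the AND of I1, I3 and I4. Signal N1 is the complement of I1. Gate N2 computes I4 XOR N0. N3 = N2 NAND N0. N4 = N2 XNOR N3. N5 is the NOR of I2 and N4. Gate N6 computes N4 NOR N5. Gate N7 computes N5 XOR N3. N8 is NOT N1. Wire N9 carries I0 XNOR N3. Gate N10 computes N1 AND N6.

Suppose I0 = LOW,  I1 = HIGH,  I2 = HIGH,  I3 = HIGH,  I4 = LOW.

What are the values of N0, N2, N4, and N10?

N0 = I1 AND I3 AND I4 = HIGH AND HIGH AND LOW = LOW
N1 = NOT I1 = NOT HIGH = LOW
N2 = I4 XOR N0 = LOW XOR LOW = LOW
N3 = N2 NAND N0 = LOW NAND LOW = HIGH
N4 = N2 XNOR N3 = LOW XNOR HIGH = LOW
N5 = I2 NOR N4 = HIGH NOR LOW = LOW
N6 = N4 NOR N5 = LOW NOR LOW = HIGH
N10 = N1 AND N6 = LOW AND HIGH = LOW

N0 = LOW  N2 = LOW  N4 = LOW  N10 = LOW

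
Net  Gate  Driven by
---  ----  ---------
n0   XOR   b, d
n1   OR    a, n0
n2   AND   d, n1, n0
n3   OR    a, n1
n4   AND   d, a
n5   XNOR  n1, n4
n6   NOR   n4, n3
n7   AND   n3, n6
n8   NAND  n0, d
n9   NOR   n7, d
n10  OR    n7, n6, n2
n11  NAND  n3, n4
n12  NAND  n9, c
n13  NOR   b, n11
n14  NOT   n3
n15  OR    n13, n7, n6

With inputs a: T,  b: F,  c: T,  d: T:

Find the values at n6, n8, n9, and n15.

n0 = b XOR d = F XOR T = T
n1 = a OR n0 = T OR T = T
n3 = a OR n1 = T OR T = T
n4 = d AND a = T AND T = T
n6 = n4 NOR n3 = T NOR T = F
n7 = n3 AND n6 = T AND F = F
n8 = n0 NAND d = T NAND T = F
n9 = n7 NOR d = F NOR T = F
n11 = n3 NAND n4 = T NAND T = F
n13 = b NOR n11 = F NOR F = T
n15 = n13 OR n7 OR n6 = T OR F OR F = T

n6 = F, n8 = F, n9 = F, n15 = T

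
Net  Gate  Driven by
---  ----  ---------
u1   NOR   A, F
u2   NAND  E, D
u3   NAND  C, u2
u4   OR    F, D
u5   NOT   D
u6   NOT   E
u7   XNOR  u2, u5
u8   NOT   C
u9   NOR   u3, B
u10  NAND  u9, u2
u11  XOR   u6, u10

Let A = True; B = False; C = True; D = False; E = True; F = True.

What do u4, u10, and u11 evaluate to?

u4 = True, u10 = False, u11 = False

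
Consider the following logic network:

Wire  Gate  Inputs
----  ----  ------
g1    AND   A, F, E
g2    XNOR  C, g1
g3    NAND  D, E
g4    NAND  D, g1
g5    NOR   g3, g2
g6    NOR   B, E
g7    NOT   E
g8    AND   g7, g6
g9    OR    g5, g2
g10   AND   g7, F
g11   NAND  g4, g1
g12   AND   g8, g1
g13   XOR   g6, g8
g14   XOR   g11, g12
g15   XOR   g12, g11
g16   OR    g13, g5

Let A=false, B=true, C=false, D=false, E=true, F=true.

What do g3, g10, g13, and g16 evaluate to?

g1 = A AND F AND E = false AND true AND true = false
g2 = C XNOR g1 = false XNOR false = true
g3 = D NAND E = false NAND true = true
g5 = g3 NOR g2 = true NOR true = false
g6 = B NOR E = true NOR true = false
g7 = NOT E = NOT true = false
g8 = g7 AND g6 = false AND false = false
g10 = g7 AND F = false AND true = false
g13 = g6 XOR g8 = false XOR false = false
g16 = g13 OR g5 = false OR false = false

g3 = true  g10 = false  g13 = false  g16 = false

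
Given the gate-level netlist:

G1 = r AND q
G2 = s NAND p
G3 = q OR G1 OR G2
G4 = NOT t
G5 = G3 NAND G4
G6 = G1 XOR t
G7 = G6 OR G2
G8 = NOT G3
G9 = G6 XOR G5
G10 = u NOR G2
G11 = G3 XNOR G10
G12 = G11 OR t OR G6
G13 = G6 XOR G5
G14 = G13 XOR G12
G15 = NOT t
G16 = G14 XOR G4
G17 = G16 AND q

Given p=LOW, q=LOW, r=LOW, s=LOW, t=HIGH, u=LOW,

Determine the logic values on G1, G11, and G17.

G1 = r AND q = LOW AND LOW = LOW
G2 = s NAND p = LOW NAND LOW = HIGH
G3 = q OR G1 OR G2 = LOW OR LOW OR HIGH = HIGH
G4 = NOT t = NOT HIGH = LOW
G5 = G3 NAND G4 = HIGH NAND LOW = HIGH
G6 = G1 XOR t = LOW XOR HIGH = HIGH
G10 = u NOR G2 = LOW NOR HIGH = LOW
G11 = G3 XNOR G10 = HIGH XNOR LOW = LOW
G12 = G11 OR t OR G6 = LOW OR HIGH OR HIGH = HIGH
G13 = G6 XOR G5 = HIGH XOR HIGH = LOW
G14 = G13 XOR G12 = LOW XOR HIGH = HIGH
G16 = G14 XOR G4 = HIGH XOR LOW = HIGH
G17 = G16 AND q = HIGH AND LOW = LOW

G1 = LOW, G11 = LOW, G17 = LOW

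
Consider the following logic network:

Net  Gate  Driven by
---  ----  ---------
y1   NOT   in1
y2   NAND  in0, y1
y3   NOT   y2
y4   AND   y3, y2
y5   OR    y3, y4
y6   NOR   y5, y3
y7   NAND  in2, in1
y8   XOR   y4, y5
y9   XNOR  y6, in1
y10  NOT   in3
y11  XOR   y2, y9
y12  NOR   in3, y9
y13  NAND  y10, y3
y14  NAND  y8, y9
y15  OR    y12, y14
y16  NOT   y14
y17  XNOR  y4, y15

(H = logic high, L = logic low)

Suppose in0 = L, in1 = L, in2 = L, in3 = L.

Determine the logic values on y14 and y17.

y1 = NOT in1 = NOT L = H
y2 = in0 NAND y1 = L NAND H = H
y3 = NOT y2 = NOT H = L
y4 = y3 AND y2 = L AND H = L
y5 = y3 OR y4 = L OR L = L
y6 = y5 NOR y3 = L NOR L = H
y8 = y4 XOR y5 = L XOR L = L
y9 = y6 XNOR in1 = H XNOR L = L
y12 = in3 NOR y9 = L NOR L = H
y14 = y8 NAND y9 = L NAND L = H
y15 = y12 OR y14 = H OR H = H
y17 = y4 XNOR y15 = L XNOR H = L

y14 = H, y17 = L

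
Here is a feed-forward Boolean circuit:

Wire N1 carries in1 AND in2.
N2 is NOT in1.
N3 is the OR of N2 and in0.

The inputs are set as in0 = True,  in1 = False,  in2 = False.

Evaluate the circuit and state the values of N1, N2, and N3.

N1 = False, N2 = True, N3 = True

N1 = in1 AND in2 = False AND False = False
N2 = NOT in1 = NOT False = True
N3 = N2 OR in0 = True OR True = True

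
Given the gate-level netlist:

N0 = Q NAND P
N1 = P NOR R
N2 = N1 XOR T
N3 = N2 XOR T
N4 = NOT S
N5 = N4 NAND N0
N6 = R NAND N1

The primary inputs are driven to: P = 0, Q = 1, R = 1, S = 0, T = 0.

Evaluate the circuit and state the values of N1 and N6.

N1 = 0; N6 = 1

N1 = P NOR R = 0 NOR 1 = 0
N6 = R NAND N1 = 1 NAND 0 = 1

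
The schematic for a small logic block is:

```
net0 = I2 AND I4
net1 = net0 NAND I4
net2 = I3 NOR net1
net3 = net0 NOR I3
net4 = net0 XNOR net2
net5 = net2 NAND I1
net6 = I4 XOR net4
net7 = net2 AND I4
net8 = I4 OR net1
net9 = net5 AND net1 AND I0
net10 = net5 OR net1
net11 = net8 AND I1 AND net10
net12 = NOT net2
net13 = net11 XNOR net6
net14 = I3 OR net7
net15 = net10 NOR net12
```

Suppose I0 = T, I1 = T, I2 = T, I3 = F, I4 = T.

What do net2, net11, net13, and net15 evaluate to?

net2 = T; net11 = F; net13 = T; net15 = T

net0 = I2 AND I4 = T AND T = T
net1 = net0 NAND I4 = T NAND T = F
net2 = I3 NOR net1 = F NOR F = T
net4 = net0 XNOR net2 = T XNOR T = T
net5 = net2 NAND I1 = T NAND T = F
net6 = I4 XOR net4 = T XOR T = F
net8 = I4 OR net1 = T OR F = T
net10 = net5 OR net1 = F OR F = F
net11 = net8 AND I1 AND net10 = T AND T AND F = F
net12 = NOT net2 = NOT T = F
net13 = net11 XNOR net6 = F XNOR F = T
net15 = net10 NOR net12 = F NOR F = T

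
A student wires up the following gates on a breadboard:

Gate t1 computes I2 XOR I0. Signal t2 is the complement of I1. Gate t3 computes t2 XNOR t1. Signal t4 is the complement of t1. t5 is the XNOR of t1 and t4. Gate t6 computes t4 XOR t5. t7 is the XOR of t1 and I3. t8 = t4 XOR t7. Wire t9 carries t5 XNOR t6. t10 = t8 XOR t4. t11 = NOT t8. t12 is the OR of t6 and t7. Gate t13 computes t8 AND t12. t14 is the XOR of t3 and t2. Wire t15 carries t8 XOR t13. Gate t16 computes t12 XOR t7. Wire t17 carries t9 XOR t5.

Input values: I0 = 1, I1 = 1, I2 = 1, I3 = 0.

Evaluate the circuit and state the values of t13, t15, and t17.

t13 = 1, t15 = 0, t17 = 0

t1 = I2 XOR I0 = 1 XOR 1 = 0
t4 = NOT t1 = NOT 0 = 1
t5 = t1 XNOR t4 = 0 XNOR 1 = 0
t6 = t4 XOR t5 = 1 XOR 0 = 1
t7 = t1 XOR I3 = 0 XOR 0 = 0
t8 = t4 XOR t7 = 1 XOR 0 = 1
t9 = t5 XNOR t6 = 0 XNOR 1 = 0
t12 = t6 OR t7 = 1 OR 0 = 1
t13 = t8 AND t12 = 1 AND 1 = 1
t15 = t8 XOR t13 = 1 XOR 1 = 0
t17 = t9 XOR t5 = 0 XOR 0 = 0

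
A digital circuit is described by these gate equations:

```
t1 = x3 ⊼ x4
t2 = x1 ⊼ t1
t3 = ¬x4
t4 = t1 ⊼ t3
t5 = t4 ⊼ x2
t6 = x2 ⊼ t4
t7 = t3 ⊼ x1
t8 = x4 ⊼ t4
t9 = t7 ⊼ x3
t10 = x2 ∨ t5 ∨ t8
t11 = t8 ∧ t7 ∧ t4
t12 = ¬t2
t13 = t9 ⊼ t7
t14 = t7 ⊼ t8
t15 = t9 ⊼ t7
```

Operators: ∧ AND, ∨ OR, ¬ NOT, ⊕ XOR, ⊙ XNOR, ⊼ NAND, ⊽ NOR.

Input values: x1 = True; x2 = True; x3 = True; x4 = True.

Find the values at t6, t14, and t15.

t6 = False  t14 = True  t15 = True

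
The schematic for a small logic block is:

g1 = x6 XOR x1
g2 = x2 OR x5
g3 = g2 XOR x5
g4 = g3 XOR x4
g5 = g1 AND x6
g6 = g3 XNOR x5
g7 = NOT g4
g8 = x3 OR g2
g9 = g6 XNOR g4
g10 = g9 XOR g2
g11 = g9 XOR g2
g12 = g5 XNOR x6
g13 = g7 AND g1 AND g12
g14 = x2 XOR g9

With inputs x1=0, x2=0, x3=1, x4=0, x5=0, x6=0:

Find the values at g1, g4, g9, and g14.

g1 = 0; g4 = 0; g9 = 0; g14 = 0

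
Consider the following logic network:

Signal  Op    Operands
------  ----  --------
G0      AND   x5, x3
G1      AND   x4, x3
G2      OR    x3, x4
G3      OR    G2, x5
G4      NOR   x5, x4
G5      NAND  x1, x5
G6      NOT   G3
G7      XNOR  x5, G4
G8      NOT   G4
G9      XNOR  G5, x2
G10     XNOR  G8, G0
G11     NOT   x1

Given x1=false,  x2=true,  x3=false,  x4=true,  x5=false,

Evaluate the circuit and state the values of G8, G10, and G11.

G8 = true, G10 = false, G11 = true

G0 = x5 AND x3 = false AND false = false
G4 = x5 NOR x4 = false NOR true = false
G8 = NOT G4 = NOT false = true
G10 = G8 XNOR G0 = true XNOR false = false
G11 = NOT x1 = NOT false = true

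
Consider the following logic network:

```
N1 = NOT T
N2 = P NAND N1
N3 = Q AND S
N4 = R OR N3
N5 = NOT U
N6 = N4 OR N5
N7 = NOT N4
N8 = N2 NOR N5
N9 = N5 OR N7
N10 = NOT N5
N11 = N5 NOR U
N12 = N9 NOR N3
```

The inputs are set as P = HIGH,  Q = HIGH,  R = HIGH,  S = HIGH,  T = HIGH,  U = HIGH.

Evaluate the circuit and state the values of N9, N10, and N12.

N9 = LOW, N10 = HIGH, N12 = LOW

N3 = Q AND S = HIGH AND HIGH = HIGH
N4 = R OR N3 = HIGH OR HIGH = HIGH
N5 = NOT U = NOT HIGH = LOW
N7 = NOT N4 = NOT HIGH = LOW
N9 = N5 OR N7 = LOW OR LOW = LOW
N10 = NOT N5 = NOT LOW = HIGH
N12 = N9 NOR N3 = LOW NOR HIGH = LOW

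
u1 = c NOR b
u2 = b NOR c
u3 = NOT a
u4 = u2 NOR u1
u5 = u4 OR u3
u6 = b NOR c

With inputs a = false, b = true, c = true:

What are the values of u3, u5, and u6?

u1 = c NOR b = true NOR true = false
u2 = b NOR c = true NOR true = false
u3 = NOT a = NOT false = true
u4 = u2 NOR u1 = false NOR false = true
u5 = u4 OR u3 = true OR true = true
u6 = b NOR c = true NOR true = false

u3 = true, u5 = true, u6 = false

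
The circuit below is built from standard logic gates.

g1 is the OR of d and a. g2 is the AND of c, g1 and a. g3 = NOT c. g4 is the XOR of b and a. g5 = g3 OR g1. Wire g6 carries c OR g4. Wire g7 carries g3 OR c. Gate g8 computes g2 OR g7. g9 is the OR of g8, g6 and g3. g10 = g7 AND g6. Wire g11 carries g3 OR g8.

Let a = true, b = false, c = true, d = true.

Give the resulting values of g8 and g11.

g8 = true; g11 = true

g1 = d OR a = true OR true = true
g2 = c AND g1 AND a = true AND true AND true = true
g3 = NOT c = NOT true = false
g7 = g3 OR c = false OR true = true
g8 = g2 OR g7 = true OR true = true
g11 = g3 OR g8 = false OR true = true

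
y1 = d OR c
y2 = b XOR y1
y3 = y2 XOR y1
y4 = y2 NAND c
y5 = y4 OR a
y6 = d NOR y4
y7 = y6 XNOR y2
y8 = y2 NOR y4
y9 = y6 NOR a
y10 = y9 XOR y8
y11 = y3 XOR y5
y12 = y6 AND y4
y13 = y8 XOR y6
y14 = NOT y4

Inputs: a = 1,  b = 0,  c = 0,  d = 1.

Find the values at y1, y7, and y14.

y1 = d OR c = 1 OR 0 = 1
y2 = b XOR y1 = 0 XOR 1 = 1
y4 = y2 NAND c = 1 NAND 0 = 1
y6 = d NOR y4 = 1 NOR 1 = 0
y7 = y6 XNOR y2 = 0 XNOR 1 = 0
y14 = NOT y4 = NOT 1 = 0

y1 = 1  y7 = 0  y14 = 0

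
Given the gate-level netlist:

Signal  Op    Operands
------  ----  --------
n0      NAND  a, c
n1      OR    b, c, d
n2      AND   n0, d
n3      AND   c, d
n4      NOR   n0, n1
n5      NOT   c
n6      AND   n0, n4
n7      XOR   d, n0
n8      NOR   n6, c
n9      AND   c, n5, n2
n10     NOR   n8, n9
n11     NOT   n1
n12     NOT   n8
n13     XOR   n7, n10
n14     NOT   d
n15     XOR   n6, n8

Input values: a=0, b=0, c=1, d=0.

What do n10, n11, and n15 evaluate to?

n0 = a NAND c = 0 NAND 1 = 1
n1 = b OR c OR d = 0 OR 1 OR 0 = 1
n2 = n0 AND d = 1 AND 0 = 0
n4 = n0 NOR n1 = 1 NOR 1 = 0
n5 = NOT c = NOT 1 = 0
n6 = n0 AND n4 = 1 AND 0 = 0
n8 = n6 NOR c = 0 NOR 1 = 0
n9 = c AND n5 AND n2 = 1 AND 0 AND 0 = 0
n10 = n8 NOR n9 = 0 NOR 0 = 1
n11 = NOT n1 = NOT 1 = 0
n15 = n6 XOR n8 = 0 XOR 0 = 0

n10 = 1, n11 = 0, n15 = 0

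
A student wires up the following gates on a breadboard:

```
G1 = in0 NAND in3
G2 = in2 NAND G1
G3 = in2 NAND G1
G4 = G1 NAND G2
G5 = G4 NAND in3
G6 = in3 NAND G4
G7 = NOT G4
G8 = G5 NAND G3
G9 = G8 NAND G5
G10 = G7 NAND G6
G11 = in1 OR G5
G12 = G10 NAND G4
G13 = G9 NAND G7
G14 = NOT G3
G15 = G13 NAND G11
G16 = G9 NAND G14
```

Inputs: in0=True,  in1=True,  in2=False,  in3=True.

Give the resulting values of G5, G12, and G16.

G5 = False, G12 = False, G16 = True

G1 = in0 NAND in3 = True NAND True = False
G2 = in2 NAND G1 = False NAND False = True
G3 = in2 NAND G1 = False NAND False = True
G4 = G1 NAND G2 = False NAND True = True
G5 = G4 NAND in3 = True NAND True = False
G6 = in3 NAND G4 = True NAND True = False
G7 = NOT G4 = NOT True = False
G8 = G5 NAND G3 = False NAND True = True
G9 = G8 NAND G5 = True NAND False = True
G10 = G7 NAND G6 = False NAND False = True
G12 = G10 NAND G4 = True NAND True = False
G14 = NOT G3 = NOT True = False
G16 = G9 NAND G14 = True NAND False = True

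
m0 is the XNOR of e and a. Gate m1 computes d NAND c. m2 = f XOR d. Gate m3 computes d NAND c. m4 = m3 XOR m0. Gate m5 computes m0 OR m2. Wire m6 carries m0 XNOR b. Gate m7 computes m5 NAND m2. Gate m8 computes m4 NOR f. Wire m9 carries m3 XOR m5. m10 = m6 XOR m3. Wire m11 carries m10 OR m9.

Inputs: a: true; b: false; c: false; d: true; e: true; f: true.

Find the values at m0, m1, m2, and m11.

m0 = e XNOR a = true XNOR true = true
m1 = d NAND c = true NAND false = true
m2 = f XOR d = true XOR true = false
m3 = d NAND c = true NAND false = true
m5 = m0 OR m2 = true OR false = true
m6 = m0 XNOR b = true XNOR false = false
m9 = m3 XOR m5 = true XOR true = false
m10 = m6 XOR m3 = false XOR true = true
m11 = m10 OR m9 = true OR false = true

m0 = true; m1 = true; m2 = false; m11 = true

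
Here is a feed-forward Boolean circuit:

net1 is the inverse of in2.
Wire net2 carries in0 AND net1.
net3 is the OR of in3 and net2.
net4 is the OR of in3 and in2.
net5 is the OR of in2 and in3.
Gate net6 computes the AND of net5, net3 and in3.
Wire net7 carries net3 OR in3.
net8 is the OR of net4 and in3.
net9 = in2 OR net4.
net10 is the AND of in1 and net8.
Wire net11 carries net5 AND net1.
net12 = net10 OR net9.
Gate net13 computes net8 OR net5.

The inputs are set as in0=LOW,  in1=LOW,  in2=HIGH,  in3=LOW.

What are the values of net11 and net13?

net11 = LOW; net13 = HIGH

net1 = NOT in2 = NOT HIGH = LOW
net4 = in3 OR in2 = LOW OR HIGH = HIGH
net5 = in2 OR in3 = HIGH OR LOW = HIGH
net8 = net4 OR in3 = HIGH OR LOW = HIGH
net11 = net5 AND net1 = HIGH AND LOW = LOW
net13 = net8 OR net5 = HIGH OR HIGH = HIGH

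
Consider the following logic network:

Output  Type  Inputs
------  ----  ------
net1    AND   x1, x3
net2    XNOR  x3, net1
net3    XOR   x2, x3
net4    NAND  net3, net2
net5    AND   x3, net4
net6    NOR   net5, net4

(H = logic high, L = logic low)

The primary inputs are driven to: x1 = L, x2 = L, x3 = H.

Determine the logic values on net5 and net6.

net5 = H, net6 = L

net1 = x1 AND x3 = L AND H = L
net2 = x3 XNOR net1 = H XNOR L = L
net3 = x2 XOR x3 = L XOR H = H
net4 = net3 NAND net2 = H NAND L = H
net5 = x3 AND net4 = H AND H = H
net6 = net5 NOR net4 = H NOR H = L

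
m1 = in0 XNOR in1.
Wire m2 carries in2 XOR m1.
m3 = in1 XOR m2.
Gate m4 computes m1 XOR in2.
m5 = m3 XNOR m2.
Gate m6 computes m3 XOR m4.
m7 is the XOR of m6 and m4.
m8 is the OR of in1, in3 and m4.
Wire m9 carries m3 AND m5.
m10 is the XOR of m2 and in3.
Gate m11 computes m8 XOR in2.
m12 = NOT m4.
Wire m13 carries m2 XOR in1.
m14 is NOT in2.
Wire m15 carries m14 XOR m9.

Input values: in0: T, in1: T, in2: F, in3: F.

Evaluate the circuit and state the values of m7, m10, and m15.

m1 = in0 XNOR in1 = T XNOR T = T
m2 = in2 XOR m1 = F XOR T = T
m3 = in1 XOR m2 = T XOR T = F
m4 = m1 XOR in2 = T XOR F = T
m5 = m3 XNOR m2 = F XNOR T = F
m6 = m3 XOR m4 = F XOR T = T
m7 = m6 XOR m4 = T XOR T = F
m9 = m3 AND m5 = F AND F = F
m10 = m2 XOR in3 = T XOR F = T
m14 = NOT in2 = NOT F = T
m15 = m14 XOR m9 = T XOR F = T

m7 = F, m10 = T, m15 = T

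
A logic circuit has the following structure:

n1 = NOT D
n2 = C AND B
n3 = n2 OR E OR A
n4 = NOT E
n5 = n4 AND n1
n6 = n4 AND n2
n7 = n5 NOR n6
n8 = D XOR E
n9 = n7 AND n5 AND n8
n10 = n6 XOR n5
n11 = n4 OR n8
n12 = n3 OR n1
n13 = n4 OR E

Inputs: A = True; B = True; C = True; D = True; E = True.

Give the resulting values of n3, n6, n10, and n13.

n3 = True, n6 = False, n10 = False, n13 = True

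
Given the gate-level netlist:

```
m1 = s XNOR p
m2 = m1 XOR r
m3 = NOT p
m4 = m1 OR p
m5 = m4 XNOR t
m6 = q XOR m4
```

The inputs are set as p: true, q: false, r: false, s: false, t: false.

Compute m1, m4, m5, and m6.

m1 = false, m4 = true, m5 = false, m6 = true

m1 = s XNOR p = false XNOR true = false
m4 = m1 OR p = false OR true = true
m5 = m4 XNOR t = true XNOR false = false
m6 = q XOR m4 = false XOR true = true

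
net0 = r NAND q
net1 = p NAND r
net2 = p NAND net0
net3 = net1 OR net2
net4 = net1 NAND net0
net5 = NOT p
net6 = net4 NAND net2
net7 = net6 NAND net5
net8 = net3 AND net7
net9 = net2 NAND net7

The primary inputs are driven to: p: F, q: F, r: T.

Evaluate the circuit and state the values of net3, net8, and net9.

net0 = r NAND q = T NAND F = T
net1 = p NAND r = F NAND T = T
net2 = p NAND net0 = F NAND T = T
net3 = net1 OR net2 = T OR T = T
net4 = net1 NAND net0 = T NAND T = F
net5 = NOT p = NOT F = T
net6 = net4 NAND net2 = F NAND T = T
net7 = net6 NAND net5 = T NAND T = F
net8 = net3 AND net7 = T AND F = F
net9 = net2 NAND net7 = T NAND F = T

net3 = T  net8 = F  net9 = T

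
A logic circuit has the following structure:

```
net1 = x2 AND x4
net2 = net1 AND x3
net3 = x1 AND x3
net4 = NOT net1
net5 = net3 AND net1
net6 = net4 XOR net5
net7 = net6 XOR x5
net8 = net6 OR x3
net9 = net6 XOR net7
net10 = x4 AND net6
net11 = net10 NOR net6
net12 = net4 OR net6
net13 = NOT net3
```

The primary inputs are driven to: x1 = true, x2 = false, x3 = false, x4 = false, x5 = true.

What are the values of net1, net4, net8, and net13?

net1 = false, net4 = true, net8 = true, net13 = true

net1 = x2 AND x4 = false AND false = false
net3 = x1 AND x3 = true AND false = false
net4 = NOT net1 = NOT false = true
net5 = net3 AND net1 = false AND false = false
net6 = net4 XOR net5 = true XOR false = true
net8 = net6 OR x3 = true OR false = true
net13 = NOT net3 = NOT false = true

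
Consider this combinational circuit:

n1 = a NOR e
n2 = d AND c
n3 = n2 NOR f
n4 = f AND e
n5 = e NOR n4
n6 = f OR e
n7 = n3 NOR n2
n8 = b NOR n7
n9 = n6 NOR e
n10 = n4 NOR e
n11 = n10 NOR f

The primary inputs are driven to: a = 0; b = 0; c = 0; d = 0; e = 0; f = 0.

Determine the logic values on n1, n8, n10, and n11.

n1 = a NOR e = 0 NOR 0 = 1
n2 = d AND c = 0 AND 0 = 0
n3 = n2 NOR f = 0 NOR 0 = 1
n4 = f AND e = 0 AND 0 = 0
n7 = n3 NOR n2 = 1 NOR 0 = 0
n8 = b NOR n7 = 0 NOR 0 = 1
n10 = n4 NOR e = 0 NOR 0 = 1
n11 = n10 NOR f = 1 NOR 0 = 0

n1 = 1, n8 = 1, n10 = 1, n11 = 0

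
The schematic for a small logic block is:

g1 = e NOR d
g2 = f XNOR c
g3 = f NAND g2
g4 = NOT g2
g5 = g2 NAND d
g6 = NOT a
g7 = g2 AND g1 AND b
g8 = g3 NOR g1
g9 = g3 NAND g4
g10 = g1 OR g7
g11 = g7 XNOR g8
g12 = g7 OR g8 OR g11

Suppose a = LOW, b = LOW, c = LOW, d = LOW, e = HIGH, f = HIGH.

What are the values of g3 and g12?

g1 = e NOR d = HIGH NOR LOW = LOW
g2 = f XNOR c = HIGH XNOR LOW = LOW
g3 = f NAND g2 = HIGH NAND LOW = HIGH
g7 = g2 AND g1 AND b = LOW AND LOW AND LOW = LOW
g8 = g3 NOR g1 = HIGH NOR LOW = LOW
g11 = g7 XNOR g8 = LOW XNOR LOW = HIGH
g12 = g7 OR g8 OR g11 = LOW OR LOW OR HIGH = HIGH

g3 = HIGH; g12 = HIGH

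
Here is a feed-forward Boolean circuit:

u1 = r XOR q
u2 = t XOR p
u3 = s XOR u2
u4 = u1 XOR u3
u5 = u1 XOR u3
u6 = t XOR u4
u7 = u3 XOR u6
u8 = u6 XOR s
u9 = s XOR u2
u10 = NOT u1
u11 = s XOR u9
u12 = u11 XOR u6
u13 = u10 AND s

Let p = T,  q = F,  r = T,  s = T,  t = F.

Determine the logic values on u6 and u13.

u1 = r XOR q = T XOR F = T
u2 = t XOR p = F XOR T = T
u3 = s XOR u2 = T XOR T = F
u4 = u1 XOR u3 = T XOR F = T
u6 = t XOR u4 = F XOR T = T
u10 = NOT u1 = NOT T = F
u13 = u10 AND s = F AND T = F

u6 = T; u13 = F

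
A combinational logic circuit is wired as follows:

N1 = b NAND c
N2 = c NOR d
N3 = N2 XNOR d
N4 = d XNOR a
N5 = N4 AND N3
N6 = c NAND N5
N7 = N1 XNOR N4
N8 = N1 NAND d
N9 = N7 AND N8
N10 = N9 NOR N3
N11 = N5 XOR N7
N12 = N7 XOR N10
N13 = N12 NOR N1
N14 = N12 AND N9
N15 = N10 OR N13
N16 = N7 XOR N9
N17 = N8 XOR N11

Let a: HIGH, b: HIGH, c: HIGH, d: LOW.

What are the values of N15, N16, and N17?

N15 = LOW, N16 = LOW, N17 = LOW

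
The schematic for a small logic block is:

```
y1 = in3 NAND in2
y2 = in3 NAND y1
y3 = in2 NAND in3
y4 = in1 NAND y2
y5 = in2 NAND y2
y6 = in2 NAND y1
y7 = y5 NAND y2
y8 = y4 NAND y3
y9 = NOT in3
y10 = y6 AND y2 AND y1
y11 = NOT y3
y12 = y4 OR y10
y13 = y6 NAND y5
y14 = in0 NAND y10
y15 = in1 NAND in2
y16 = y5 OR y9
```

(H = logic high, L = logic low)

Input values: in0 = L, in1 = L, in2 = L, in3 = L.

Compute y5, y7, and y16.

y5 = H, y7 = L, y16 = H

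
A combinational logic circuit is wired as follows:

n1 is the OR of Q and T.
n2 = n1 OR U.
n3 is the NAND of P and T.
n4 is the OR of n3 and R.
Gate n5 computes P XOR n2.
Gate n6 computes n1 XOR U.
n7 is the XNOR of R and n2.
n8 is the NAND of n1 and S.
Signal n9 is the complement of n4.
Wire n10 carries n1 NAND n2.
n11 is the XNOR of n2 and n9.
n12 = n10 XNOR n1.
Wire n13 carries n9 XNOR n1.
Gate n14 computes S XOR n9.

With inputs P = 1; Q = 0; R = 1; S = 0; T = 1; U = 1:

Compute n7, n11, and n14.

n1 = Q OR T = 0 OR 1 = 1
n2 = n1 OR U = 1 OR 1 = 1
n3 = P NAND T = 1 NAND 1 = 0
n4 = n3 OR R = 0 OR 1 = 1
n7 = R XNOR n2 = 1 XNOR 1 = 1
n9 = NOT n4 = NOT 1 = 0
n11 = n2 XNOR n9 = 1 XNOR 0 = 0
n14 = S XOR n9 = 0 XOR 0 = 0

n7 = 1; n11 = 0; n14 = 0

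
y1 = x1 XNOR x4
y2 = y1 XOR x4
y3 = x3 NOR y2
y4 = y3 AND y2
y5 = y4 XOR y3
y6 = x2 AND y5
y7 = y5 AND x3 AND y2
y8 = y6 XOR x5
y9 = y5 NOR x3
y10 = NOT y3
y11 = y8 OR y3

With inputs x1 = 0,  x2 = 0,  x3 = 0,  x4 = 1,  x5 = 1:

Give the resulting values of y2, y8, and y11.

y1 = x1 XNOR x4 = 0 XNOR 1 = 0
y2 = y1 XOR x4 = 0 XOR 1 = 1
y3 = x3 NOR y2 = 0 NOR 1 = 0
y4 = y3 AND y2 = 0 AND 1 = 0
y5 = y4 XOR y3 = 0 XOR 0 = 0
y6 = x2 AND y5 = 0 AND 0 = 0
y8 = y6 XOR x5 = 0 XOR 1 = 1
y11 = y8 OR y3 = 1 OR 0 = 1

y2 = 1, y8 = 1, y11 = 1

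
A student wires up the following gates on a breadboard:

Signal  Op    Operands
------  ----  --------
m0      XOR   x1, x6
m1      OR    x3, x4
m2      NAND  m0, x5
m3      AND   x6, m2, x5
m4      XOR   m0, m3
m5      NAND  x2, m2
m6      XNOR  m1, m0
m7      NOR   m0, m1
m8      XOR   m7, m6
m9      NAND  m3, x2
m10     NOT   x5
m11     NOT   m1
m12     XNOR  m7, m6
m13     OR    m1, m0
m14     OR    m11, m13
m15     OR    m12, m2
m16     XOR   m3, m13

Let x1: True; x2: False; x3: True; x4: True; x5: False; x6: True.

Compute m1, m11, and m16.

m0 = x1 XOR x6 = True XOR True = False
m1 = x3 OR x4 = True OR True = True
m2 = m0 NAND x5 = False NAND False = True
m3 = x6 AND m2 AND x5 = True AND True AND False = False
m11 = NOT m1 = NOT True = False
m13 = m1 OR m0 = True OR False = True
m16 = m3 XOR m13 = False XOR True = True

m1 = True  m11 = False  m16 = True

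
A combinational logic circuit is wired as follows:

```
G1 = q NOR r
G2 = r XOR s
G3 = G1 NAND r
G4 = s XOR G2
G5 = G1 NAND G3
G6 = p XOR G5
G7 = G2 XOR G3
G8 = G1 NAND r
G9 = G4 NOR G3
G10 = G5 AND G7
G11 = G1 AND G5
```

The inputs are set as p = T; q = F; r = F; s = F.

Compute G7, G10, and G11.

G7 = T, G10 = F, G11 = F

G1 = q NOR r = F NOR F = T
G2 = r XOR s = F XOR F = F
G3 = G1 NAND r = T NAND F = T
G5 = G1 NAND G3 = T NAND T = F
G7 = G2 XOR G3 = F XOR T = T
G10 = G5 AND G7 = F AND T = F
G11 = G1 AND G5 = T AND F = F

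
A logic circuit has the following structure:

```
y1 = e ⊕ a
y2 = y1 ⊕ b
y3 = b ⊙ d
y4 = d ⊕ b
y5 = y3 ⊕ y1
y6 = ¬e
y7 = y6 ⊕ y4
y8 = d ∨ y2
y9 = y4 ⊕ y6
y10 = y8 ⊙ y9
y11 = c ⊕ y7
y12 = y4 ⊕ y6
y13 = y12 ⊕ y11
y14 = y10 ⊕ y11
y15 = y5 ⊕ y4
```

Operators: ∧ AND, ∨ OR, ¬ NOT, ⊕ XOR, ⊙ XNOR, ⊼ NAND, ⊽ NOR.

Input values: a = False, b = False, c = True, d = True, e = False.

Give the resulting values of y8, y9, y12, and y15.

y1 = e XOR a = False XOR False = False
y2 = y1 XOR b = False XOR False = False
y3 = b XNOR d = False XNOR True = False
y4 = d XOR b = True XOR False = True
y5 = y3 XOR y1 = False XOR False = False
y6 = NOT e = NOT False = True
y8 = d OR y2 = True OR False = True
y9 = y4 XOR y6 = True XOR True = False
y12 = y4 XOR y6 = True XOR True = False
y15 = y5 XOR y4 = False XOR True = True

y8 = True, y9 = False, y12 = False, y15 = True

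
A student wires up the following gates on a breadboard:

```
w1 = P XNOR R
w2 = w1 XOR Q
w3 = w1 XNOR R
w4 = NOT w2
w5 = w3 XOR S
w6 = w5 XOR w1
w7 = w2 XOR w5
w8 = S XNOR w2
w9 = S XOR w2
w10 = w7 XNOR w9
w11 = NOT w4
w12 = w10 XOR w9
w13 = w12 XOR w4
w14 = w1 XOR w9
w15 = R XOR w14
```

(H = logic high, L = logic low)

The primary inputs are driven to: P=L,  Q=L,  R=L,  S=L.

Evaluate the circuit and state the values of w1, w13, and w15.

w1 = H, w13 = L, w15 = L

w1 = P XNOR R = L XNOR L = H
w2 = w1 XOR Q = H XOR L = H
w3 = w1 XNOR R = H XNOR L = L
w4 = NOT w2 = NOT H = L
w5 = w3 XOR S = L XOR L = L
w7 = w2 XOR w5 = H XOR L = H
w9 = S XOR w2 = L XOR H = H
w10 = w7 XNOR w9 = H XNOR H = H
w12 = w10 XOR w9 = H XOR H = L
w13 = w12 XOR w4 = L XOR L = L
w14 = w1 XOR w9 = H XOR H = L
w15 = R XOR w14 = L XOR L = L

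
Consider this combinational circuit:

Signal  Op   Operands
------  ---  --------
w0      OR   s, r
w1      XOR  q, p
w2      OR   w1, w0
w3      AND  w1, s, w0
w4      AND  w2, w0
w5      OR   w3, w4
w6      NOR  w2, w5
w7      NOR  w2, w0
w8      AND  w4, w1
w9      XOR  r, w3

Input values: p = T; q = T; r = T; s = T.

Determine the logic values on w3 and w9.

w3 = F, w9 = T

w0 = s OR r = T OR T = T
w1 = q XOR p = T XOR T = F
w3 = w1 AND s AND w0 = F AND T AND T = F
w9 = r XOR w3 = T XOR F = T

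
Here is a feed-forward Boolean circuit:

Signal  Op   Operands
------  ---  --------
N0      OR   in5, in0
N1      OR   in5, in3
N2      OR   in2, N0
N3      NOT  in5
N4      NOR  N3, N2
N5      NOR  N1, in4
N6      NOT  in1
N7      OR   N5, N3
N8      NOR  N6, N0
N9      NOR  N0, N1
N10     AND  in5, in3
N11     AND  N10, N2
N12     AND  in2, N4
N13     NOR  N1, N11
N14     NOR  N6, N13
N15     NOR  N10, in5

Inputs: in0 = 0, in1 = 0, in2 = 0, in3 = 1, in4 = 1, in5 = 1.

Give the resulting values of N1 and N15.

N1 = in5 OR in3 = 1 OR 1 = 1
N10 = in5 AND in3 = 1 AND 1 = 1
N15 = N10 NOR in5 = 1 NOR 1 = 0

N1 = 1  N15 = 0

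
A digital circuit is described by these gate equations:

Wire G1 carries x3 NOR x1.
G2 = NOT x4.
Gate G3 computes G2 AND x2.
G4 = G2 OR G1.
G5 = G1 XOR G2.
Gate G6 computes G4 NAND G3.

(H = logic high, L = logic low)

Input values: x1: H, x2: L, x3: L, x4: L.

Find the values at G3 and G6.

G1 = x3 NOR x1 = L NOR H = L
G2 = NOT x4 = NOT L = H
G3 = G2 AND x2 = H AND L = L
G4 = G2 OR G1 = H OR L = H
G6 = G4 NAND G3 = H NAND L = H

G3 = L, G6 = H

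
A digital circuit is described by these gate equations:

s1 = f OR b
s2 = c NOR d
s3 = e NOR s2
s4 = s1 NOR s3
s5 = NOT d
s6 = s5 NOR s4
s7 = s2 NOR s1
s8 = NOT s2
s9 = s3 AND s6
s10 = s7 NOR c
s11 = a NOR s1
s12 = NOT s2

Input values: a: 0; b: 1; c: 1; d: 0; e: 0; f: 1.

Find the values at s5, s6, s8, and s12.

s5 = 1, s6 = 0, s8 = 1, s12 = 1

s1 = f OR b = 1 OR 1 = 1
s2 = c NOR d = 1 NOR 0 = 0
s3 = e NOR s2 = 0 NOR 0 = 1
s4 = s1 NOR s3 = 1 NOR 1 = 0
s5 = NOT d = NOT 0 = 1
s6 = s5 NOR s4 = 1 NOR 0 = 0
s8 = NOT s2 = NOT 0 = 1
s12 = NOT s2 = NOT 0 = 1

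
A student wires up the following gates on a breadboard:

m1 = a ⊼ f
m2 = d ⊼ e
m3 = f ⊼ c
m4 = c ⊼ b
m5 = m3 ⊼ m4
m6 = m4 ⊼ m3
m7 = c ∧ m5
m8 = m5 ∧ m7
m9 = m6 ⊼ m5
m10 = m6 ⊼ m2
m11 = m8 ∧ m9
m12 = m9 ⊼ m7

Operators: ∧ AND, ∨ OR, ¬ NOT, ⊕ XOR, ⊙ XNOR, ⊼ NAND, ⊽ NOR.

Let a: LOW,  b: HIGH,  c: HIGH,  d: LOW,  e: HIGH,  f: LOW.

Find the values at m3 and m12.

m3 = HIGH  m12 = HIGH

m3 = f NAND c = LOW NAND HIGH = HIGH
m4 = c NAND b = HIGH NAND HIGH = LOW
m5 = m3 NAND m4 = HIGH NAND LOW = HIGH
m6 = m4 NAND m3 = LOW NAND HIGH = HIGH
m7 = c AND m5 = HIGH AND HIGH = HIGH
m9 = m6 NAND m5 = HIGH NAND HIGH = LOW
m12 = m9 NAND m7 = LOW NAND HIGH = HIGH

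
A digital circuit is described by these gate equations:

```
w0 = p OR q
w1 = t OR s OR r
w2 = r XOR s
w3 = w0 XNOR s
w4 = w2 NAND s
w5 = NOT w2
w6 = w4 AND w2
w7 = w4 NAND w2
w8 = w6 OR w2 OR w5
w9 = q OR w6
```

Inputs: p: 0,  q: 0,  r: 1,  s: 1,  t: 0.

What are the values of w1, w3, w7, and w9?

w0 = p OR q = 0 OR 0 = 0
w1 = t OR s OR r = 0 OR 1 OR 1 = 1
w2 = r XOR s = 1 XOR 1 = 0
w3 = w0 XNOR s = 0 XNOR 1 = 0
w4 = w2 NAND s = 0 NAND 1 = 1
w6 = w4 AND w2 = 1 AND 0 = 0
w7 = w4 NAND w2 = 1 NAND 0 = 1
w9 = q OR w6 = 0 OR 0 = 0

w1 = 1, w3 = 0, w7 = 1, w9 = 0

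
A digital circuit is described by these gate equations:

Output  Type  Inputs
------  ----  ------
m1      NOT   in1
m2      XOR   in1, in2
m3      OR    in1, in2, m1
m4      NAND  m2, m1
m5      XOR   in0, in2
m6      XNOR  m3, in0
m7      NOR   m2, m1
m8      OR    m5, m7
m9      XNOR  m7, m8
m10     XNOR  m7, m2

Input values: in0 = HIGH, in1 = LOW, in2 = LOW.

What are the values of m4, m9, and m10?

m1 = NOT in1 = NOT LOW = HIGH
m2 = in1 XOR in2 = LOW XOR LOW = LOW
m4 = m2 NAND m1 = LOW NAND HIGH = HIGH
m5 = in0 XOR in2 = HIGH XOR LOW = HIGH
m7 = m2 NOR m1 = LOW NOR HIGH = LOW
m8 = m5 OR m7 = HIGH OR LOW = HIGH
m9 = m7 XNOR m8 = LOW XNOR HIGH = LOW
m10 = m7 XNOR m2 = LOW XNOR LOW = HIGH

m4 = HIGH  m9 = LOW  m10 = HIGH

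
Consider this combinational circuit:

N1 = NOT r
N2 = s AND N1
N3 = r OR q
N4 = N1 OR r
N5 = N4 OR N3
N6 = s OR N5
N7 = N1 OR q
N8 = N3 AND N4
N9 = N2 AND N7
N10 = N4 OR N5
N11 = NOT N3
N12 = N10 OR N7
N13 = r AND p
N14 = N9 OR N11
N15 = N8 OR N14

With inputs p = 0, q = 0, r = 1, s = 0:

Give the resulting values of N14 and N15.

N1 = NOT r = NOT 1 = 0
N2 = s AND N1 = 0 AND 0 = 0
N3 = r OR q = 1 OR 0 = 1
N4 = N1 OR r = 0 OR 1 = 1
N7 = N1 OR q = 0 OR 0 = 0
N8 = N3 AND N4 = 1 AND 1 = 1
N9 = N2 AND N7 = 0 AND 0 = 0
N11 = NOT N3 = NOT 1 = 0
N14 = N9 OR N11 = 0 OR 0 = 0
N15 = N8 OR N14 = 1 OR 0 = 1

N14 = 0; N15 = 1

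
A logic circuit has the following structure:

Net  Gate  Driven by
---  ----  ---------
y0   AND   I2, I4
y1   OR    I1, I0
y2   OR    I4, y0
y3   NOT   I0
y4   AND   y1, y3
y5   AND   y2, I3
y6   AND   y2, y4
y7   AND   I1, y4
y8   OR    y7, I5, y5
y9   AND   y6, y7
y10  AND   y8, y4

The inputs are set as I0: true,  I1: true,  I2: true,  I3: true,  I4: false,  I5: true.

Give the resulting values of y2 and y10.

y2 = false, y10 = false

y0 = I2 AND I4 = true AND false = false
y1 = I1 OR I0 = true OR true = true
y2 = I4 OR y0 = false OR false = false
y3 = NOT I0 = NOT true = false
y4 = y1 AND y3 = true AND false = false
y5 = y2 AND I3 = false AND true = false
y7 = I1 AND y4 = true AND false = false
y8 = y7 OR I5 OR y5 = false OR true OR false = true
y10 = y8 AND y4 = true AND false = false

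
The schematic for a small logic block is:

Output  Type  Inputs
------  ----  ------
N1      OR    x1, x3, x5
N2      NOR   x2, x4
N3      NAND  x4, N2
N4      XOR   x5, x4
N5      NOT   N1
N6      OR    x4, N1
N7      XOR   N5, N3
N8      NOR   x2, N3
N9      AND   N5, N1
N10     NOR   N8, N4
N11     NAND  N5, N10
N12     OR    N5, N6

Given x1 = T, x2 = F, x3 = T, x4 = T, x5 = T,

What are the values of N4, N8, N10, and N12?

N4 = F; N8 = F; N10 = T; N12 = T

N1 = x1 OR x3 OR x5 = T OR T OR T = T
N2 = x2 NOR x4 = F NOR T = F
N3 = x4 NAND N2 = T NAND F = T
N4 = x5 XOR x4 = T XOR T = F
N5 = NOT N1 = NOT T = F
N6 = x4 OR N1 = T OR T = T
N8 = x2 NOR N3 = F NOR T = F
N10 = N8 NOR N4 = F NOR F = T
N12 = N5 OR N6 = F OR T = T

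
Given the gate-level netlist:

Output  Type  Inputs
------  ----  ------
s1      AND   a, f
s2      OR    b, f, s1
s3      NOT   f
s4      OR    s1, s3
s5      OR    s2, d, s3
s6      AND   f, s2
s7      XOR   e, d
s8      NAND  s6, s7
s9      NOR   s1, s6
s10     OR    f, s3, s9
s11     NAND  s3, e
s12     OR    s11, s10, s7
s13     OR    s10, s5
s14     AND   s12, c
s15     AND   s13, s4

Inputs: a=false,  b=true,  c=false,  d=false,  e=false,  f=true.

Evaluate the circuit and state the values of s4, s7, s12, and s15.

s1 = a AND f = false AND true = false
s2 = b OR f OR s1 = true OR true OR false = true
s3 = NOT f = NOT true = false
s4 = s1 OR s3 = false OR false = false
s5 = s2 OR d OR s3 = true OR false OR false = true
s6 = f AND s2 = true AND true = true
s7 = e XOR d = false XOR false = false
s9 = s1 NOR s6 = false NOR true = false
s10 = f OR s3 OR s9 = true OR false OR false = true
s11 = s3 NAND e = false NAND false = true
s12 = s11 OR s10 OR s7 = true OR true OR false = true
s13 = s10 OR s5 = true OR true = true
s15 = s13 AND s4 = true AND false = false

s4 = false  s7 = false  s12 = true  s15 = false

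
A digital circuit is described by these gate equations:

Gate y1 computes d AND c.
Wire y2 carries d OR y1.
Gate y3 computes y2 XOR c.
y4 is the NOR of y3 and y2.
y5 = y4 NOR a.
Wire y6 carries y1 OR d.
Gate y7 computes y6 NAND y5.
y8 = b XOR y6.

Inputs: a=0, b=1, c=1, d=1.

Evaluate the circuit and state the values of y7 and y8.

y7 = 0  y8 = 0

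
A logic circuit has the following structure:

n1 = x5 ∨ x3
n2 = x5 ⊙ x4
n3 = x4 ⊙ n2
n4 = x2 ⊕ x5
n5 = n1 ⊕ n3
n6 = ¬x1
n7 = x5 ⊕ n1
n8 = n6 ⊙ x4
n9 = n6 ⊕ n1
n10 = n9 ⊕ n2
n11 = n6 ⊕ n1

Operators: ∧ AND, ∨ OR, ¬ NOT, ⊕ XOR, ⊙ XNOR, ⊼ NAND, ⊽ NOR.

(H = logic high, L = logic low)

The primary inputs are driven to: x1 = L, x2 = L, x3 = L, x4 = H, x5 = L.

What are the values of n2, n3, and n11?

n2 = L; n3 = L; n11 = H

n1 = x5 OR x3 = L OR L = L
n2 = x5 XNOR x4 = L XNOR H = L
n3 = x4 XNOR n2 = H XNOR L = L
n6 = NOT x1 = NOT L = H
n11 = n6 XOR n1 = H XOR L = H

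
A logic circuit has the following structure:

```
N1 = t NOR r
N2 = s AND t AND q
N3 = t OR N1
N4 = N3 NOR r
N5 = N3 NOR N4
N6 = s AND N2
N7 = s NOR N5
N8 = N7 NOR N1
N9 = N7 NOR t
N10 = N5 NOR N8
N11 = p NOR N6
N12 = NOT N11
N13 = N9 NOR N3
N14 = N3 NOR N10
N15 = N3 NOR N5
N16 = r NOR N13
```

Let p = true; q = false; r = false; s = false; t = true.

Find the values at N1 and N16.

N1 = false; N16 = true

N1 = t NOR r = true NOR false = false
N3 = t OR N1 = true OR false = true
N4 = N3 NOR r = true NOR false = false
N5 = N3 NOR N4 = true NOR false = false
N7 = s NOR N5 = false NOR false = true
N9 = N7 NOR t = true NOR true = false
N13 = N9 NOR N3 = false NOR true = false
N16 = r NOR N13 = false NOR false = true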